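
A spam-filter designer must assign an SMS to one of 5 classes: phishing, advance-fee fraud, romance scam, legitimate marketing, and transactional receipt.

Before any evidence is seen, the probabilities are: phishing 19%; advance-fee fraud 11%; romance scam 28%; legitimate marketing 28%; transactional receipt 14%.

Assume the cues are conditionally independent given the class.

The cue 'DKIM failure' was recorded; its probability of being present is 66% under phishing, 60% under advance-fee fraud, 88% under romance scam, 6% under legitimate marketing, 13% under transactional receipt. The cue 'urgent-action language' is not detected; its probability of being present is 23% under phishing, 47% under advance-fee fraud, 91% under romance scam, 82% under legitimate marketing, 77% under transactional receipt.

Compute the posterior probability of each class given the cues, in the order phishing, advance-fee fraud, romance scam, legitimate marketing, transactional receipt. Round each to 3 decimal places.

Multiply each prior by the joint likelihood of the cue pattern (using 1 − P(present | H) for each absent cue):
  phishing: 0.19 × 0.66 × (1 − 0.23) = 0.096558
  advance-fee fraud: 0.11 × 0.60 × (1 − 0.47) = 0.03498
  romance scam: 0.28 × 0.88 × (1 − 0.91) = 0.022176
  legitimate marketing: 0.28 × 0.06 × (1 − 0.82) = 0.003024
  transactional receipt: 0.14 × 0.13 × (1 − 0.77) = 0.004186
Marginal likelihood of the evidence = 0.16092.
P(phishing | evidence) = 0.096558 / 0.16092 ≈ 0.600
P(advance-fee fraud | evidence) = 0.03498 / 0.16092 ≈ 0.217
P(romance scam | evidence) = 0.022176 / 0.16092 ≈ 0.138
P(legitimate marketing | evidence) = 0.003024 / 0.16092 ≈ 0.019
P(transactional receipt | evidence) = 0.004186 / 0.16092 ≈ 0.026

0.600, 0.217, 0.138, 0.019, 0.026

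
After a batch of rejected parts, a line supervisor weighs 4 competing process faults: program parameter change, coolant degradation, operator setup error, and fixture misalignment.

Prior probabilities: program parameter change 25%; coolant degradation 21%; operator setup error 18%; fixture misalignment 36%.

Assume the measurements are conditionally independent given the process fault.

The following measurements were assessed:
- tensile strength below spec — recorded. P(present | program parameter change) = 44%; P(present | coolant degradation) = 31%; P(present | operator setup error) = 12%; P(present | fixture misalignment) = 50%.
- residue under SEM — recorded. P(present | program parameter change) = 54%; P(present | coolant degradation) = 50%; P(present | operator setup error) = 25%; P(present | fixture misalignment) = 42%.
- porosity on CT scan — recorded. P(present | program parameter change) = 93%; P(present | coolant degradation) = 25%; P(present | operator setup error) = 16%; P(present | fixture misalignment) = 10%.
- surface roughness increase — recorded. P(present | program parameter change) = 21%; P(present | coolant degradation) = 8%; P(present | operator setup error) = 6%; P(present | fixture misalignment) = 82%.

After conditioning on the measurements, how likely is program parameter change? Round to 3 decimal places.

For each hypothesis, the unnormalized posterior weight is prior × product of the measurement likelihoods:
  program parameter change: 0.25 × 0.44 × 0.54 × 0.93 × 0.21 = 0.011601
  coolant degradation: 0.21 × 0.31 × 0.50 × 0.25 × 0.08 = 0.000651
  operator setup error: 0.18 × 0.12 × 0.25 × 0.16 × 0.06 = 5.184e-05
  fixture misalignment: 0.36 × 0.50 × 0.42 × 0.10 × 0.82 = 0.0061992
The unnormalized weights sum to 0.018503.
P(program parameter change | evidence) = 0.011601 / 0.018503 ≈ 0.627.

0.627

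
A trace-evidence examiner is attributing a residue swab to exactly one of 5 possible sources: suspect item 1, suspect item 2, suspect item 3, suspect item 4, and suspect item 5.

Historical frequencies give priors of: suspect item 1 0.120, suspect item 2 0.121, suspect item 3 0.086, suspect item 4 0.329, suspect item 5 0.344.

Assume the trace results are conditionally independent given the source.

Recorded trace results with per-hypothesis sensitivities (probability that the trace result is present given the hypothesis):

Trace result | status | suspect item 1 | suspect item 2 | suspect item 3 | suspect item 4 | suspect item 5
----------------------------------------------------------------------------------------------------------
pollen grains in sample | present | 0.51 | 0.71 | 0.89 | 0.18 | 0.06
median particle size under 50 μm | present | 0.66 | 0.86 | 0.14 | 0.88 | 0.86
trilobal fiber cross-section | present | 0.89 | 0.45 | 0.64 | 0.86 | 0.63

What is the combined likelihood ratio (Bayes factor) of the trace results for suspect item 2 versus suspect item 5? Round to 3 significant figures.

Joint likelihood of the trace result pattern under each hypothesis:
  suspect item 2: 0.71 × 0.86 × 0.45 = 0.27477
  suspect item 5: 0.06 × 0.86 × 0.63 = 0.032508
Bayes factor = 0.27477 / 0.032508 ≈ 8.45

8.45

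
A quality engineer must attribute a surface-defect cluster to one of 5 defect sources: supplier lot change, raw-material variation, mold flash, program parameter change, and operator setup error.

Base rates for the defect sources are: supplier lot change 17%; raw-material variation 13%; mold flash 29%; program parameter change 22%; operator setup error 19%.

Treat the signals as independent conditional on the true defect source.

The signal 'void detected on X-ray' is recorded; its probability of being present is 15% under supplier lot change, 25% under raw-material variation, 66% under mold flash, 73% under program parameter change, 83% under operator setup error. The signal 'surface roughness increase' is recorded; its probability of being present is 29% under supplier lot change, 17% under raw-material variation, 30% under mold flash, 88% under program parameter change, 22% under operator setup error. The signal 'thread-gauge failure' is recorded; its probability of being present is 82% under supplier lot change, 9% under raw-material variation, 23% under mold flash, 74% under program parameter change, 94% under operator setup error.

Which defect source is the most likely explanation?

Multiply each prior by the joint likelihood of the signal pattern:
  supplier lot change: 0.17 × 0.15 × 0.29 × 0.82 = 0.0060639
  raw-material variation: 0.13 × 0.25 × 0.17 × 0.09 = 0.00049725
  mold flash: 0.29 × 0.66 × 0.30 × 0.23 = 0.013207
  program parameter change: 0.22 × 0.73 × 0.88 × 0.74 = 0.10458
  operator setup error: 0.19 × 0.83 × 0.22 × 0.94 = 0.032612
Marginal likelihood of the evidence = 0.15696.
P(supplier lot change | evidence) ≈ 0.0060639 / 0.15696 ≈ 0.039
P(raw-material variation | evidence) ≈ 0.00049725 / 0.15696 ≈ 0.003
P(mold flash | evidence) ≈ 0.013207 / 0.15696 ≈ 0.084
P(program parameter change | evidence) ≈ 0.10458 / 0.15696 ≈ 0.666
P(operator setup error | evidence) ≈ 0.032612 / 0.15696 ≈ 0.208
The largest is 0.666, so program parameter change is most probable.

program parameter change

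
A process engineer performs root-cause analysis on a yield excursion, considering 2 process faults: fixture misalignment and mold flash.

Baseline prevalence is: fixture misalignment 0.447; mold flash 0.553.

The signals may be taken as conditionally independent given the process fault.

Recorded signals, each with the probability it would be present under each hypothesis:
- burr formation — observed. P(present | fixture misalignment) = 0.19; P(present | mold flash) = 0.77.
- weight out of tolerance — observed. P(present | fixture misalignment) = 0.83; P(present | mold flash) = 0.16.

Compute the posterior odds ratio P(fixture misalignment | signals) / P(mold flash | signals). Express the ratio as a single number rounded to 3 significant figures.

Posterior odds equal prior odds times the likelihood ratio; only the two competing hypotheses matter.
  fixture misalignment: 0.447 × 0.19 × 0.83 = 0.070492
  mold flash: 0.553 × 0.77 × 0.16 = 0.06813
Posterior odds = 0.070492 / 0.06813 ≈ 1.03.

1.03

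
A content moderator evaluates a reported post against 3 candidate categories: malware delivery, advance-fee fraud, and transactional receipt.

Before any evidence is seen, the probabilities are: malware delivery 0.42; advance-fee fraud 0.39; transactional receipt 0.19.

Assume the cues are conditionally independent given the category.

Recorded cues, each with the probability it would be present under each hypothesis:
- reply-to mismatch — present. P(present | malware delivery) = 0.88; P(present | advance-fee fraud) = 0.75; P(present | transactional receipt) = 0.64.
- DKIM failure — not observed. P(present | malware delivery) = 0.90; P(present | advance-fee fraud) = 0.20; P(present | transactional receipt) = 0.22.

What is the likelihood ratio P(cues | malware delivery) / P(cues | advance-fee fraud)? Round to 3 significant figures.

Joint likelihood of the cue pattern under each hypothesis (using 1 − P(present | H) for each absent cue):
  malware delivery: 0.88 × (1 − 0.90) = 0.088
  advance-fee fraud: 0.75 × (1 − 0.20) = 0.6
Bayes factor = 0.088 / 0.6 ≈ 0.147

0.147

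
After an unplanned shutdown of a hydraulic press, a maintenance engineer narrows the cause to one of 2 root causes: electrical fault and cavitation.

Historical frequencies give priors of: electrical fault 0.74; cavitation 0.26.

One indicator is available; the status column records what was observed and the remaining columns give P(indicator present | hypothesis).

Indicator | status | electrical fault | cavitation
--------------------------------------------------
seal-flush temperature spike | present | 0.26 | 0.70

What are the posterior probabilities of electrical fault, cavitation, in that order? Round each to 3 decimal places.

0.514, 0.486

Multiply each prior by the likelihood of the indicator:
  electrical fault: 0.74 × 0.26 = 0.1924
  cavitation: 0.26 × 0.70 = 0.182
Normalizing constant Z = 0.1924 + 0.182 = 0.3744.
P(electrical fault | evidence) = 0.1924 / 0.3744 ≈ 0.514
P(cavitation | evidence) = 0.182 / 0.3744 ≈ 0.486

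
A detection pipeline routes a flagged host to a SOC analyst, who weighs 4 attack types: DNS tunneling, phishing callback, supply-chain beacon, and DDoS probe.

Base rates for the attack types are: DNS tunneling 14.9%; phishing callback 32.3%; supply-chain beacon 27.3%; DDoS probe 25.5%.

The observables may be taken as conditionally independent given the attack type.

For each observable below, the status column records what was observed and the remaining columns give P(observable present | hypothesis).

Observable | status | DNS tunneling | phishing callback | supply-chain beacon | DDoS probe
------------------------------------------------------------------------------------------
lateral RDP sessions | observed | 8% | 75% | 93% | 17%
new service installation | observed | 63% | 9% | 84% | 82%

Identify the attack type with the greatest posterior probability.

supply-chain beacon

Multiply each prior by the joint likelihood of the observable pattern:
  DNS tunneling: 0.149 × 0.08 × 0.63 = 0.0075096
  phishing callback: 0.323 × 0.75 × 0.09 = 0.021803
  supply-chain beacon: 0.273 × 0.93 × 0.84 = 0.21327
  DDoS probe: 0.255 × 0.17 × 0.82 = 0.035547
Marginal likelihood of the evidence = 0.27813.
P(DNS tunneling | evidence) ≈ 0.0075096 / 0.27813 ≈ 0.027
P(phishing callback | evidence) ≈ 0.021803 / 0.27813 ≈ 0.078
P(supply-chain beacon | evidence) ≈ 0.21327 / 0.27813 ≈ 0.767
P(DDoS probe | evidence) ≈ 0.035547 / 0.27813 ≈ 0.128
The largest is 0.767, so supply-chain beacon is most probable.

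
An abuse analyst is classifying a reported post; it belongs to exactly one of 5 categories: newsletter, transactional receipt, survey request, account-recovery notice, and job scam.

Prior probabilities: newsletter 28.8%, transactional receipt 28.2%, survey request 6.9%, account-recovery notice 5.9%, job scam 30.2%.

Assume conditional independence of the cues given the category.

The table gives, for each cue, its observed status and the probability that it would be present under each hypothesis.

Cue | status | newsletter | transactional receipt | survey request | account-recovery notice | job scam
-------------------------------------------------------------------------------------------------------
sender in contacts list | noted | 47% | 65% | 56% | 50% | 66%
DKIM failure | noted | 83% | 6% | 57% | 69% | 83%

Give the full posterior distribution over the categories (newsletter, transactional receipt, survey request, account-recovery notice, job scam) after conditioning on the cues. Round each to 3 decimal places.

By Bayes' rule with conditional independence, the unnormalized weight for each hypothesis is prior × ∏ likelihoods:
  newsletter: 0.288 × 0.47 × 0.83 = 0.11235
  transactional receipt: 0.282 × 0.65 × 0.06 = 0.010998
  survey request: 0.069 × 0.56 × 0.57 = 0.022025
  account-recovery notice: 0.059 × 0.50 × 0.69 = 0.020355
  job scam: 0.302 × 0.66 × 0.83 = 0.16544
Marginal likelihood of the evidence = 0.33116.
P(newsletter | evidence) = 0.11235 / 0.33116 ≈ 0.339
P(transactional receipt | evidence) = 0.010998 / 0.33116 ≈ 0.033
P(survey request | evidence) = 0.022025 / 0.33116 ≈ 0.067
P(account-recovery notice | evidence) = 0.020355 / 0.33116 ≈ 0.061
P(job scam | evidence) = 0.16544 / 0.33116 ≈ 0.500

0.339, 0.033, 0.067, 0.061, 0.500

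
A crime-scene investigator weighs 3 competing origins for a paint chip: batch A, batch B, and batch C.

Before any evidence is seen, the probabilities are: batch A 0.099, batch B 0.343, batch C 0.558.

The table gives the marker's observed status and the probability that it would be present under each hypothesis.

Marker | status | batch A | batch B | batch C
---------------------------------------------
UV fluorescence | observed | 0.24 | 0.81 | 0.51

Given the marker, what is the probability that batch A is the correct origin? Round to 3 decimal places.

Multiply each prior by the likelihood of the marker:
  batch A: 0.099 × 0.24 = 0.02376
  batch B: 0.343 × 0.81 = 0.27783
  batch C: 0.558 × 0.51 = 0.28458
Normalizing constant Z = 0.02376 + 0.27783 + 0.28458 = 0.58617.
P(batch A | evidence) = 0.02376 / 0.58617 ≈ 0.041.

0.041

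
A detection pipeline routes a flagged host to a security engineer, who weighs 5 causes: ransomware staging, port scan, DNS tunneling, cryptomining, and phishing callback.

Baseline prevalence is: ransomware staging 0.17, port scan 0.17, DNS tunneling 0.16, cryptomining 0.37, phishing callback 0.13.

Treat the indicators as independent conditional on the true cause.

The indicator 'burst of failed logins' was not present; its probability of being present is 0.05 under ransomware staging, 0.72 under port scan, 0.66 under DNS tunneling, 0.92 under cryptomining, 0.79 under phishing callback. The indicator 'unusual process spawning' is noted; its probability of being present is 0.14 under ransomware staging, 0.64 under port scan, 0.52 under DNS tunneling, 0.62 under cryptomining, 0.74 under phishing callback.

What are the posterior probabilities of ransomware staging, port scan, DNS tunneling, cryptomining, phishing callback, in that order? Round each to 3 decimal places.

0.189, 0.254, 0.236, 0.153, 0.168

By Bayes' rule with conditional independence, the unnormalized weight for each hypothesis is prior × ∏ likelihoods (using 1 − P(present | H) for each absent indicator):
  ransomware staging: 0.17 × (1 − 0.05) × 0.14 = 0.02261
  port scan: 0.17 × (1 − 0.72) × 0.64 = 0.030464
  DNS tunneling: 0.16 × (1 − 0.66) × 0.52 = 0.028288
  cryptomining: 0.37 × (1 − 0.92) × 0.62 = 0.018352
  phishing callback: 0.13 × (1 − 0.79) × 0.74 = 0.020202
The unnormalized weights sum to 0.11992.
P(ransomware staging | evidence) = 0.02261 / 0.11992 ≈ 0.189
P(port scan | evidence) = 0.030464 / 0.11992 ≈ 0.254
P(DNS tunneling | evidence) = 0.028288 / 0.11992 ≈ 0.236
P(cryptomining | evidence) = 0.018352 / 0.11992 ≈ 0.153
P(phishing callback | evidence) = 0.020202 / 0.11992 ≈ 0.168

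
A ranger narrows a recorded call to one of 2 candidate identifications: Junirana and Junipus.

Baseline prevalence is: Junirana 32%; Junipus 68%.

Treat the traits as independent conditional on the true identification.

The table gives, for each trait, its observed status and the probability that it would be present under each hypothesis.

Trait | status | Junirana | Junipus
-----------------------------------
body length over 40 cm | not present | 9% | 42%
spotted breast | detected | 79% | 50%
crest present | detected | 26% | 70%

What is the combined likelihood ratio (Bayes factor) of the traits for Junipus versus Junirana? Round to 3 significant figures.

Take the product of per-trait likelihoods under each hypothesis (using 1 − P(present | H) for each absent trait), then divide.
  Junipus: (1 − 0.42) × 0.50 × 0.70 = 0.203
  Junirana: (1 − 0.09) × 0.79 × 0.26 = 0.18691
Bayes factor = 0.203 / 0.18691 ≈ 1.09

1.09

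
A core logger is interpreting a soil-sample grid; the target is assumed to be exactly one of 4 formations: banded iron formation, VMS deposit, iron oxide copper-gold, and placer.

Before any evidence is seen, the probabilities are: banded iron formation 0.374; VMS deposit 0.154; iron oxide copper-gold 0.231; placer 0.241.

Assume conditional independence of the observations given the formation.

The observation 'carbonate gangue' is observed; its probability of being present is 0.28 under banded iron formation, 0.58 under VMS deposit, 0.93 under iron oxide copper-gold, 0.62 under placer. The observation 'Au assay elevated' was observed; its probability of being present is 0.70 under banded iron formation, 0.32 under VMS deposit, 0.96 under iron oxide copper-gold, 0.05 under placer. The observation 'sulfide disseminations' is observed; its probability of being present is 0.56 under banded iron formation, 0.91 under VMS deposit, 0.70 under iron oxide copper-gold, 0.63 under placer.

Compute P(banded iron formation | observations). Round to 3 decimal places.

0.190

Multiply each prior by the joint likelihood of the evidence pattern:
  banded iron formation: 0.374 × 0.28 × 0.70 × 0.56 = 0.04105
  VMS deposit: 0.154 × 0.58 × 0.32 × 0.91 = 0.02601
  iron oxide copper-gold: 0.231 × 0.93 × 0.96 × 0.70 = 0.14437
  placer: 0.241 × 0.62 × 0.05 × 0.63 = 0.0047067
The unnormalized weights sum to 0.21613.
P(banded iron formation | evidence) = 0.04105 / 0.21613 ≈ 0.190.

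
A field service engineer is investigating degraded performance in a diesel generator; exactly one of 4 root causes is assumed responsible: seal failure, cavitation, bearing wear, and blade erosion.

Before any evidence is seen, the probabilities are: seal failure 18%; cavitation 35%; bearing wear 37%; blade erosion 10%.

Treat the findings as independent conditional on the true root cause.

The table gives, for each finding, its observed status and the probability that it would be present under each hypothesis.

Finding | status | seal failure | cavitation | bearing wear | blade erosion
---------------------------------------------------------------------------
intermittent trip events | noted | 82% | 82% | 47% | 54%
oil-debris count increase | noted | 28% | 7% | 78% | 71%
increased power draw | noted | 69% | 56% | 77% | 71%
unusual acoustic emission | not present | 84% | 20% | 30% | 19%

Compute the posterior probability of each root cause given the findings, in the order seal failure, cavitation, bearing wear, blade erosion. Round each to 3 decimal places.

By Bayes' rule with conditional independence, the unnormalized weight for each hypothesis is prior × ∏ likelihoods (using 1 − P(present | H) for each absent finding):
  seal failure: 0.18 × 0.82 × 0.28 × 0.69 × (1 − 0.84) = 0.0045626
  cavitation: 0.35 × 0.82 × 0.07 × 0.56 × (1 − 0.20) = 0.0090003
  bearing wear: 0.37 × 0.47 × 0.78 × 0.77 × (1 − 0.30) = 0.073111
  blade erosion: 0.10 × 0.54 × 0.71 × 0.71 × (1 − 0.19) = 0.022049
The unnormalized weights sum to 0.10872.
P(seal failure | evidence) = 0.0045626 / 0.10872 ≈ 0.042
P(cavitation | evidence) = 0.0090003 / 0.10872 ≈ 0.083
P(bearing wear | evidence) = 0.073111 / 0.10872 ≈ 0.672
P(blade erosion | evidence) = 0.022049 / 0.10872 ≈ 0.203

0.042, 0.083, 0.672, 0.203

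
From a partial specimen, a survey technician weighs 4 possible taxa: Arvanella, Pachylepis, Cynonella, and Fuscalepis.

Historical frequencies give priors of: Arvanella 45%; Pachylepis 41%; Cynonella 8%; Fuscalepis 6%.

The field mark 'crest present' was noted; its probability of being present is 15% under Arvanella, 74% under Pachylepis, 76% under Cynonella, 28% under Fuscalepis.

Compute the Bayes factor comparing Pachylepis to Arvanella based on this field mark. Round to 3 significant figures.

The Bayes factor is the ratio of the two likelihoods.
  Pachylepis: 0.74
  Arvanella: 0.15
Bayes factor = 0.74 / 0.15 ≈ 4.93

4.93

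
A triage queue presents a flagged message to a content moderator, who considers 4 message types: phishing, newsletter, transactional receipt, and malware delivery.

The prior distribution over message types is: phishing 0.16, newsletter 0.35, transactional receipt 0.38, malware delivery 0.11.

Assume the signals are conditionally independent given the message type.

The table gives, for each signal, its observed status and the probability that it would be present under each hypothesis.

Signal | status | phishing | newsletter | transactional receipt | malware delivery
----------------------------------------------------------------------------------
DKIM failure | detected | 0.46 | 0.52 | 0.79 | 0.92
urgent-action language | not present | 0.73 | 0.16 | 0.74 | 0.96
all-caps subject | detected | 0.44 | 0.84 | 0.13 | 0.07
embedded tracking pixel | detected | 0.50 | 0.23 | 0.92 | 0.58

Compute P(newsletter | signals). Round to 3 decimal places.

For each hypothesis, the unnormalized posterior weight is prior × product of the signal likelihoods (using 1 − P(present | H) for each absent signal):
  phishing: 0.16 × 0.46 × (1 − 0.73) × 0.44 × 0.50 = 0.0043718
  newsletter: 0.35 × 0.52 × (1 − 0.16) × 0.84 × 0.23 = 0.029536
  transactional receipt: 0.38 × 0.79 × (1 − 0.74) × 0.13 × 0.92 = 0.009335
  malware delivery: 0.11 × 0.92 × (1 − 0.96) × 0.07 × 0.58 = 0.00016435
Marginal likelihood of the evidence = 0.043408.
P(newsletter | evidence) = 0.029536 / 0.043408 ≈ 0.680.

0.680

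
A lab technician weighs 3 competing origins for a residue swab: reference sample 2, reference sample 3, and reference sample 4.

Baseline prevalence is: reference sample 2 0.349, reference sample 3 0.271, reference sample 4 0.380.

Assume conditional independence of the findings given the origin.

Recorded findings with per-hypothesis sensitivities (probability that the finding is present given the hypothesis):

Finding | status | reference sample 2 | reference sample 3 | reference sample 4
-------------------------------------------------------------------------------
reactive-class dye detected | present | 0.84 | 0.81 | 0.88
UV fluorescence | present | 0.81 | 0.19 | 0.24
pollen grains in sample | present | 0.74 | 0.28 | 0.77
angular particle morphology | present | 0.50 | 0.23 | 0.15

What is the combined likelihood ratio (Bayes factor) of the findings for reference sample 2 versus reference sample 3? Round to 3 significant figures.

Take the product of per-finding likelihoods under each hypothesis, then divide.
  reference sample 2: 0.84 × 0.81 × 0.74 × 0.50 = 0.25175
  reference sample 3: 0.81 × 0.19 × 0.28 × 0.23 = 0.0099112
Bayes factor = 0.25175 / 0.0099112 ≈ 25.4

25.4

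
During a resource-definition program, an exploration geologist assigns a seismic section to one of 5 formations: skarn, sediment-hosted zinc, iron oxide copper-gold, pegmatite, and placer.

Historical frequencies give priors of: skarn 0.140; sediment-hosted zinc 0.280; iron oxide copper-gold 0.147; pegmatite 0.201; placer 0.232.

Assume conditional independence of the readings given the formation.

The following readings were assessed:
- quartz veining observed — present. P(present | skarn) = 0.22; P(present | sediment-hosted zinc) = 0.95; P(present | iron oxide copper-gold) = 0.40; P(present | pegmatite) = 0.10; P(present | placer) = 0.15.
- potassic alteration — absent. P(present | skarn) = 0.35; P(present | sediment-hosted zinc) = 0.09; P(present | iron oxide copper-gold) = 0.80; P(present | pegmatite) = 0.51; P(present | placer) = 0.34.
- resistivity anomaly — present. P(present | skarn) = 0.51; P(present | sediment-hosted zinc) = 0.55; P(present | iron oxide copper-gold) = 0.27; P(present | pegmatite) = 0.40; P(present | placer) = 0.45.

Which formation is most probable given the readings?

For each hypothesis, the unnormalized posterior weight is prior × product of the reading likelihoods (using 1 − P(present | H) for each absent reading):
  skarn: 0.140 × 0.22 × (1 − 0.35) × 0.51 = 0.01021
  sediment-hosted zinc: 0.280 × 0.95 × (1 − 0.09) × 0.55 = 0.13313
  iron oxide copper-gold: 0.147 × 0.40 × (1 − 0.80) × 0.27 = 0.0031752
  pegmatite: 0.201 × 0.10 × (1 − 0.51) × 0.40 = 0.0039396
  placer: 0.232 × 0.15 × (1 − 0.34) × 0.45 = 0.010336
The unnormalized weights sum to 0.16079.
P(skarn | evidence) ≈ 0.01021 / 0.16079 ≈ 0.063
P(sediment-hosted zinc | evidence) ≈ 0.13313 / 0.16079 ≈ 0.828
P(iron oxide copper-gold | evidence) ≈ 0.0031752 / 0.16079 ≈ 0.020
P(pegmatite | evidence) ≈ 0.0039396 / 0.16079 ≈ 0.025
P(placer | evidence) ≈ 0.010336 / 0.16079 ≈ 0.064
The largest is 0.828, so sediment-hosted zinc is most probable.

sediment-hosted zinc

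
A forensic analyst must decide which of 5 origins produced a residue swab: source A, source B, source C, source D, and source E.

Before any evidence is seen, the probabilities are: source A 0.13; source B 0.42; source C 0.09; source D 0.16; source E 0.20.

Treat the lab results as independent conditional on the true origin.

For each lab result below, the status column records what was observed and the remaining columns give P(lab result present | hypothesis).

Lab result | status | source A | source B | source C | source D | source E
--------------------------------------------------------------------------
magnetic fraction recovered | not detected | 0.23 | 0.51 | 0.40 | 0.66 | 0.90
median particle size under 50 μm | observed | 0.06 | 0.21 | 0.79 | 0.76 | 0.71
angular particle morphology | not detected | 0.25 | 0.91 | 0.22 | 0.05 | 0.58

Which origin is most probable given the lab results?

source D

For each hypothesis, the unnormalized posterior weight is prior × product of the lab result likelihoods (using 1 − P(present | H) for each absent lab result):
  source A: 0.13 × (1 − 0.23) × 0.06 × (1 − 0.25) = 0.0045045
  source B: 0.42 × (1 − 0.51) × 0.21 × (1 − 0.91) = 0.0038896
  source C: 0.09 × (1 − 0.40) × 0.79 × (1 − 0.22) = 0.033275
  source D: 0.16 × (1 − 0.66) × 0.76 × (1 − 0.05) = 0.039277
  source E: 0.20 × (1 − 0.90) × 0.71 × (1 − 0.58) = 0.005964
The unnormalized weights sum to 0.08691.
P(source A | evidence) ≈ 0.0045045 / 0.08691 ≈ 0.052
P(source B | evidence) ≈ 0.0038896 / 0.08691 ≈ 0.045
P(source C | evidence) ≈ 0.033275 / 0.08691 ≈ 0.383
P(source D | evidence) ≈ 0.039277 / 0.08691 ≈ 0.452
P(source E | evidence) ≈ 0.005964 / 0.08691 ≈ 0.069
The largest is 0.452, so source D is most probable.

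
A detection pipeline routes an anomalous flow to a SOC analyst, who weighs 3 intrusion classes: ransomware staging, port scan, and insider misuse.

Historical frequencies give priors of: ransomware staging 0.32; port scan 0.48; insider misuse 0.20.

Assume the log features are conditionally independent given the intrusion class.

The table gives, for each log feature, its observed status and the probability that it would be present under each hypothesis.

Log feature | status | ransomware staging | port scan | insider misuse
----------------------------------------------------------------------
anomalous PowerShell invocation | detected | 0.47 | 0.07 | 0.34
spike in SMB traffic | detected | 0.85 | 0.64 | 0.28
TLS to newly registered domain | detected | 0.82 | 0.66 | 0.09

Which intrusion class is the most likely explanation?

Multiply each prior by the joint likelihood of the log feature pattern:
  ransomware staging: 0.32 × 0.47 × 0.85 × 0.82 = 0.10483
  port scan: 0.48 × 0.07 × 0.64 × 0.66 = 0.014193
  insider misuse: 0.20 × 0.34 × 0.28 × 0.09 = 0.0017136
Normalizing constant Z = 0.10483 + 0.014193 + 0.0017136 = 0.12074.
P(ransomware staging | evidence) ≈ 0.10483 / 0.12074 ≈ 0.868
P(port scan | evidence) ≈ 0.014193 / 0.12074 ≈ 0.118
P(insider misuse | evidence) ≈ 0.0017136 / 0.12074 ≈ 0.014
The largest is 0.868, so ransomware staging is most probable.

ransomware staging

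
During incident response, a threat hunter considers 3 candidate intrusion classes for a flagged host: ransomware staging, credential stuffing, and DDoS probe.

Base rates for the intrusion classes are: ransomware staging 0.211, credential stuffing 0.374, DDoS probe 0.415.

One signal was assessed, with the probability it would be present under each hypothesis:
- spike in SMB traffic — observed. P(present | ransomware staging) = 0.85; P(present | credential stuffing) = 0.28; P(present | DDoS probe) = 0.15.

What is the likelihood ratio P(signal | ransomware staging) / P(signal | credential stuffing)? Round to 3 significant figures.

3.04

The Bayes factor is the ratio of the two likelihoods.
  ransomware staging: 0.85
  credential stuffing: 0.28
Bayes factor = 0.85 / 0.28 ≈ 3.04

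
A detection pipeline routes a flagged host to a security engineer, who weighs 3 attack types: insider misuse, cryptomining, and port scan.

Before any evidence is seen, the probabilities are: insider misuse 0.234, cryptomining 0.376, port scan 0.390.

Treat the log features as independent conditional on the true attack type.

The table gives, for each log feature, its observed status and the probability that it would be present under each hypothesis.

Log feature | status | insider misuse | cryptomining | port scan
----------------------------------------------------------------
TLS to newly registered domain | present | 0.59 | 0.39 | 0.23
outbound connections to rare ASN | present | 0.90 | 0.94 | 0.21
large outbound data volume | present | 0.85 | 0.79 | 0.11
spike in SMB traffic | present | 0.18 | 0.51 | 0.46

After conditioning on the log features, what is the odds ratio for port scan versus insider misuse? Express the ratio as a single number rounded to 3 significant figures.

0.0501

Unnormalized posterior weight (prior times the log feature likelihoods) for each of the two hypotheses:
  port scan: 0.390 × 0.23 × 0.21 × 0.11 × 0.46 = 0.00095315
  insider misuse: 0.234 × 0.59 × 0.90 × 0.85 × 0.18 = 0.019011
Posterior odds = 0.00095315 / 0.019011 ≈ 0.0501.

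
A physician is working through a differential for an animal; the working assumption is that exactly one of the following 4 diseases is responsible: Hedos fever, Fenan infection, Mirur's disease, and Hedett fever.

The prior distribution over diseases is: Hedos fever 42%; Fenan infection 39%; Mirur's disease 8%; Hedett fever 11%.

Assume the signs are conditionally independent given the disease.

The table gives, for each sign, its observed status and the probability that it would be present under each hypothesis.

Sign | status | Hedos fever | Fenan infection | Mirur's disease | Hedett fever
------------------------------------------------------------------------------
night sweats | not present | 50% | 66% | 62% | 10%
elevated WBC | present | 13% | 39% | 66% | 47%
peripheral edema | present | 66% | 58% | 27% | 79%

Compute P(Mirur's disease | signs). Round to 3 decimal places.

For each hypothesis, the unnormalized posterior weight is prior × product of the sign likelihoods (using 1 − P(present | H) for each absent sign):
  Hedos fever: 0.42 × (1 − 0.50) × 0.13 × 0.66 = 0.018018
  Fenan infection: 0.39 × (1 − 0.66) × 0.39 × 0.58 = 0.029994
  Mirur's disease: 0.08 × (1 − 0.62) × 0.66 × 0.27 = 0.0054173
  Hedett fever: 0.11 × (1 − 0.10) × 0.47 × 0.79 = 0.036759
Marginal likelihood of the evidence = 0.090188.
P(Mirur's disease | evidence) = 0.0054173 / 0.090188 ≈ 0.060.

0.060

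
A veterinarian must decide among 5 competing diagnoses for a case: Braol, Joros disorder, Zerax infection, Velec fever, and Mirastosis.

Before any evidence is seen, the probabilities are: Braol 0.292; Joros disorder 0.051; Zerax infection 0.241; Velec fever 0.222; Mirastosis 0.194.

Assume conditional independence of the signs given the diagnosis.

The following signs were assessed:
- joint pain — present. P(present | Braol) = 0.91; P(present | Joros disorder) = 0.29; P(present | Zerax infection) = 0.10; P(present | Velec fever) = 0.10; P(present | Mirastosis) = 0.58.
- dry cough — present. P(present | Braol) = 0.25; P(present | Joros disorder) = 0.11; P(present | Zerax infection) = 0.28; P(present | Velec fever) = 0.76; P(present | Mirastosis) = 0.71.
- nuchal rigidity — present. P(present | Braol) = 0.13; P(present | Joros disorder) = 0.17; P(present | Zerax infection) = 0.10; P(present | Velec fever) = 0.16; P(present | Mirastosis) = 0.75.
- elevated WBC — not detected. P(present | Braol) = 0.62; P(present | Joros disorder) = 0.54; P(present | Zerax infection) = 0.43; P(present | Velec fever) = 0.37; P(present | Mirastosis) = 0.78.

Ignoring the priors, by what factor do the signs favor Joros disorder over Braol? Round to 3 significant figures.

0.222

Joint likelihood of the sign pattern under each hypothesis (using 1 − P(present | H) for each absent sign):
  Joros disorder: 0.29 × 0.11 × 0.17 × (1 − 0.54) = 0.0024946
  Braol: 0.91 × 0.25 × 0.13 × (1 − 0.62) = 0.011239
Bayes factor = 0.0024946 / 0.011239 ≈ 0.222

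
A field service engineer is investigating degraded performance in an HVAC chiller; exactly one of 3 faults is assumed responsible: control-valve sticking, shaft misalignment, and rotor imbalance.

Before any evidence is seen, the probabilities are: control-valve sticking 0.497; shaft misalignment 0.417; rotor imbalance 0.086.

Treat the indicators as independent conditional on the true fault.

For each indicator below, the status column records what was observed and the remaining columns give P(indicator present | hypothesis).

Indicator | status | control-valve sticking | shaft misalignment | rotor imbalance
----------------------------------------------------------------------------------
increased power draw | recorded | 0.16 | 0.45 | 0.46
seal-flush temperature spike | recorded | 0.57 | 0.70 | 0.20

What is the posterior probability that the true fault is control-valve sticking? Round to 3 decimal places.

0.246

By Bayes' rule with conditional independence, the unnormalized weight for each hypothesis is prior × ∏ likelihoods:
  control-valve sticking: 0.497 × 0.16 × 0.57 = 0.045326
  shaft misalignment: 0.417 × 0.45 × 0.70 = 0.13135
  rotor imbalance: 0.086 × 0.46 × 0.20 = 0.007912
The unnormalized weights sum to 0.18459.
P(control-valve sticking | evidence) = 0.045326 / 0.18459 ≈ 0.246.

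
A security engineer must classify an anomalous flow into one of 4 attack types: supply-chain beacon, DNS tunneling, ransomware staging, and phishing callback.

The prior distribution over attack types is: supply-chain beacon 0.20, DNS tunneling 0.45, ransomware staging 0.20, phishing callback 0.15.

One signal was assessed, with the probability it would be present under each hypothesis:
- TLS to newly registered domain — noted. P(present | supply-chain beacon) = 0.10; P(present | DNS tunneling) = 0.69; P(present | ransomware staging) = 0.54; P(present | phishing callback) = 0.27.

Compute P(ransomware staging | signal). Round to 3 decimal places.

0.225

By Bayes' rule, the unnormalized weight for each hypothesis is prior × likelihood:
  supply-chain beacon: 0.20 × 0.10 = 0.02
  DNS tunneling: 0.45 × 0.69 = 0.3105
  ransomware staging: 0.20 × 0.54 = 0.108
  phishing callback: 0.15 × 0.27 = 0.0405
Normalizing constant Z = 0.02 + 0.3105 + 0.108 + 0.0405 = 0.479.
P(ransomware staging | evidence) = 0.108 / 0.479 ≈ 0.225.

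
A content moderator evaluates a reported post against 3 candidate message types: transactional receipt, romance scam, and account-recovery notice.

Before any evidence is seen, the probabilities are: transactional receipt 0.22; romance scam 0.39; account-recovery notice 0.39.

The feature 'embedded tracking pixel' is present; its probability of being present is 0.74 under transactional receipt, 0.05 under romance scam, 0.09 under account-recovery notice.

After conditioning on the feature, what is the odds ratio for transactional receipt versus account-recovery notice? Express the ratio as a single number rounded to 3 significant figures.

Posterior odds equal prior odds times the likelihood ratio; only the two competing hypotheses matter.
  transactional receipt: 0.22 × 0.74 = 0.1628
  account-recovery notice: 0.39 × 0.09 = 0.0351
Odds(transactional receipt : account-recovery notice) = 0.1628 / 0.0351 ≈ 4.64.

4.64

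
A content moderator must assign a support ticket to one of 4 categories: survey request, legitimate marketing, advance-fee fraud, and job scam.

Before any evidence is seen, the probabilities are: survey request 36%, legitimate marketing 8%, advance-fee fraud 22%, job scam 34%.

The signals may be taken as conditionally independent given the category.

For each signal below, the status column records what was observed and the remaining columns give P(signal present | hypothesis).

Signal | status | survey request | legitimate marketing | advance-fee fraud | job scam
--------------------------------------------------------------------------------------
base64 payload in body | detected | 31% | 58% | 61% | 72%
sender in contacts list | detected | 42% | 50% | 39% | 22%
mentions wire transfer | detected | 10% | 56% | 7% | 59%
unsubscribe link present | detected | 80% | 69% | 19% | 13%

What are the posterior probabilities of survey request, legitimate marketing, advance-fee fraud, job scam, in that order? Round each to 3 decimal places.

0.214, 0.511, 0.040, 0.235

By Bayes' rule with conditional independence, the unnormalized weight for each hypothesis is prior × ∏ likelihoods:
  survey request: 0.36 × 0.31 × 0.42 × 0.10 × 0.80 = 0.0037498
  legitimate marketing: 0.08 × 0.58 × 0.50 × 0.56 × 0.69 = 0.0089645
  advance-fee fraud: 0.22 × 0.61 × 0.39 × 0.07 × 0.19 = 0.0006961
  job scam: 0.34 × 0.72 × 0.22 × 0.59 × 0.13 = 0.0041308
The unnormalized weights sum to 0.017541.
P(survey request | evidence) = 0.0037498 / 0.017541 ≈ 0.214
P(legitimate marketing | evidence) = 0.0089645 / 0.017541 ≈ 0.511
P(advance-fee fraud | evidence) = 0.0006961 / 0.017541 ≈ 0.040
P(job scam | evidence) = 0.0041308 / 0.017541 ≈ 0.235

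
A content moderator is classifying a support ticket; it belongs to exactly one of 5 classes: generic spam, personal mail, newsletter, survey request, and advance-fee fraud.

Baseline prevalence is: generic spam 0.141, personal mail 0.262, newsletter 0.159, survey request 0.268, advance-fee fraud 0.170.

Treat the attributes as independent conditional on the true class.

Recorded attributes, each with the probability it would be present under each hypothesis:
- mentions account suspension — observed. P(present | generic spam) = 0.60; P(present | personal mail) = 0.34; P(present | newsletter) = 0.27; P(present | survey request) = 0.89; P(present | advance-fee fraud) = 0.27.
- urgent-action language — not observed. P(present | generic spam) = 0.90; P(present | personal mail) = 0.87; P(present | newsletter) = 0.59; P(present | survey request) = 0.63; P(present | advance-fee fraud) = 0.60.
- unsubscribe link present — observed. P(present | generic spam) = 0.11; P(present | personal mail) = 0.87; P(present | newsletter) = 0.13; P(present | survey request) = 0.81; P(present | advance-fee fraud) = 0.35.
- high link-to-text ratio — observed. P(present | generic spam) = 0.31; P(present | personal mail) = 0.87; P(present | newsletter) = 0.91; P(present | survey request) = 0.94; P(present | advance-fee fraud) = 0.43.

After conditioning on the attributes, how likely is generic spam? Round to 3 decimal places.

0.004

Multiply each prior by the joint likelihood of the attribute pattern (using 1 − P(present | H) for each absent attribute):
  generic spam: 0.141 × 0.60 × (1 − 0.90) × 0.11 × 0.31 = 0.00028849
  personal mail: 0.262 × 0.34 × (1 − 0.87) × 0.87 × 0.87 = 0.0087652
  newsletter: 0.159 × 0.27 × (1 − 0.59) × 0.13 × 0.91 = 0.0020822
  survey request: 0.268 × 0.89 × (1 − 0.63) × 0.81 × 0.94 = 0.067195
  advance-fee fraud: 0.170 × 0.27 × (1 − 0.60) × 0.35 × 0.43 = 0.0027632
The unnormalized weights sum to 0.081094.
P(generic spam | evidence) = 0.00028849 / 0.081094 ≈ 0.004.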